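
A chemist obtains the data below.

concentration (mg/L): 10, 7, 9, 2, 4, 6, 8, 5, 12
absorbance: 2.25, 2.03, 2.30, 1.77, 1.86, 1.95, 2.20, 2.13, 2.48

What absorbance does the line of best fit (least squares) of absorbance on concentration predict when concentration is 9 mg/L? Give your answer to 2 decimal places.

2.24

n = 9, Σx = 63, Σy = 18.97, Σxy = 138.1, Σx² = 519
Sxx = Σx² − (Σx)²/n = 519 − 441 = 78
Sxy = Σxy − (Σx)(Σy)/n = 138.1 − 132.79 = 5.31
b = Sxy/Sxx = 5.31/78 = 0.068077
a = ȳ − b·x̄ = 2.107778 − 0.068077·7 = 1.631239
ŷ(9) = a + b·9 = 1.631239 + 0.068077·9 = 2.243932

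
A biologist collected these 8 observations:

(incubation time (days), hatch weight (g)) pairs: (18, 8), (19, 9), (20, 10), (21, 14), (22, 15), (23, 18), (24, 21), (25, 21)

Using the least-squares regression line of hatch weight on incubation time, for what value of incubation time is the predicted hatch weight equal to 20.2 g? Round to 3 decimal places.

n = 8, Σx = 172, Σy = 116, Σxy = 2582, Σx² = 3740
Sxx = Σx² − (Σx)²/n = 3740 − 3698 = 42
Sxy = Σxy − (Σx)(Σy)/n = 2582 − 2494 = 88
b = Sxy/Sxx = 88/42 = 2.095238
a = ȳ − b·x̄ = 14.5 − 2.095238·21.5 = -30.547619
Set a + b·x = 20.2: x = (20.2 − (-30.547619)) / 2.095238 = 24.220455

24.220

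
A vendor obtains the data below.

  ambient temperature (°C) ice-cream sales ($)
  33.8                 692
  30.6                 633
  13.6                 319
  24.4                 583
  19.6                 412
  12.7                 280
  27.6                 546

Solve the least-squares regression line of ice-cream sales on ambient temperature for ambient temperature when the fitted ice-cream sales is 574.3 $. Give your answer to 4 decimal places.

27.3470

n = 7, Σx = 162.3, Σy = 3465, Σxy = 88023.8, Σx² = 4166.33
Sxx = Σx² − (Σx)²/n = 4166.33 − 3763.041429 = 403.288571
Sxy = Σxy − (Σx)(Σy)/n = 88023.8 − 80338.5 = 7685.3
b = Sxy/Sxx = 7685.3/403.288571 = 19.056578
a = ȳ − b·x̄ = 495 − 19.056578·23.185714 = 53.159634
Set a + b·x = 574.3: x = (574.3 − 53.159634) / 19.056578 = 27.347007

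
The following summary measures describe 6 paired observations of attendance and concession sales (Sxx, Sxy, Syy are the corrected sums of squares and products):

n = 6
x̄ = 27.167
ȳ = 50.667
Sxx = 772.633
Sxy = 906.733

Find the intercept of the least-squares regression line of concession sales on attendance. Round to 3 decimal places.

b = Sxy/Sxx = 906.733/772.633 = 1.173562
a = ȳ − b·x̄ = 50.667 − 1.173562·27.167 = 18.784832

18.785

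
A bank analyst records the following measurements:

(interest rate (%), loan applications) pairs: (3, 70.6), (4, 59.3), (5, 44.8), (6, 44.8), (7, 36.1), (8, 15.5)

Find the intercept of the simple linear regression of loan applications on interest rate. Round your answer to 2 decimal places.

n = 6, Σx = 33, Σy = 271.1, Σxy = 1318.5, Σx² = 199
Sxx = Σx² − (Σx)²/n = 199 − 181.5 = 17.5
Sxy = Σxy − (Σx)(Σy)/n = 1318.5 − 1491.05 = -172.55
b = Sxy/Sxx = -172.55/17.5 = -9.86
a = ȳ − b·x̄ = 45.183333 − (-9.86)·5.5 = 99.413333

99.41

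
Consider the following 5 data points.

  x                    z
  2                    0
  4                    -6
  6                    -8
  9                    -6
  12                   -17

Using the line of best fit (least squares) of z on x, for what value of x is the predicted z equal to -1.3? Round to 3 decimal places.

2.107

n = 5, Σx = 33, Σy = -37, Σxy = -330, Σx² = 281
Sxx = Σx² − (Σx)²/n = 281 − 217.8 = 63.2
Sxy = Σxy − (Σx)(Σy)/n = -330 − (-244.2) = -85.8
b = Sxy/Sxx = -85.8/63.2 = -1.357595
a = ȳ − b·x̄ = -7.4 − (-1.357595)·6.6 = 1.560127
Set a + b·x = -1.3: x = (-1.3 − 1.560127) / (-1.357595) = 2.106760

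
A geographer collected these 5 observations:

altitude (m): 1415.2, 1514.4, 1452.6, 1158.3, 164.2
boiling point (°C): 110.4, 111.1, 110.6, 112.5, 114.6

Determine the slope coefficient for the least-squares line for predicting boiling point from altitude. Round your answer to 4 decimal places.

n = 5, Σx = 5704.7, Σy = 559.2, Σxy = 634271.55, Σx² = 7774865.69
Sxx = Σx² − (Σx)²/n = 7774865.69 − 6508720.418 = 1266145.272
Sxy = Σxy − (Σx)(Σy)/n = 634271.55 − 638013.648 = -3742.098
b = Sxy/Sxx = -3742.098/1266145.272 = -0.002956

-0.0030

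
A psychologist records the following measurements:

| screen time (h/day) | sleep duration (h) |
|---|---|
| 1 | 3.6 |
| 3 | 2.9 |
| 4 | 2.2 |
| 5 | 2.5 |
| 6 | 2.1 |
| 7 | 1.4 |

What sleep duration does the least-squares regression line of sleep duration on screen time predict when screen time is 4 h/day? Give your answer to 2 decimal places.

n = 6, Σx = 26, Σy = 14.7, Σxy = 56, Σx² = 136
Sxx = Σx² − (Σx)²/n = 136 − 112.666667 = 23.333333
Sxy = Σxy − (Σx)(Σy)/n = 56 − 63.7 = -7.7
b = Sxy/Sxx = -7.7/23.333333 = -0.33
a = ȳ − b·x̄ = 2.45 − (-0.33)·4.333333 = 3.88
ŷ(4) = a + b·4 = 3.88 + (-0.33)·4 = 2.56

2.56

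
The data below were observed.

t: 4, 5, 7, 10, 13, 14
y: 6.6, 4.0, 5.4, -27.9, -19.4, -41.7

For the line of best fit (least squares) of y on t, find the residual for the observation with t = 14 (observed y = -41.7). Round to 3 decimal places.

n = 6, Σx = 53, Σy = -73, Σxy = -1030.8, Σx² = 555
Sxx = Σx² − (Σx)²/n = 555 − 468.166667 = 86.833333
Sxy = Σxy − (Σx)(Σy)/n = -1030.8 − (-644.833333) = -385.966667
b = Sxy/Sxx = -385.966667/86.833333 = -4.444914
a = ȳ − b·x̄ = -12.166667 − (-4.444914)·8.833333 = 27.096737
ŷ(14) = 27.096737 + (-4.444914)·14 = -35.132054
residual = y − ŷ = -41.7 − (-35.132054) = -6.567946

-6.568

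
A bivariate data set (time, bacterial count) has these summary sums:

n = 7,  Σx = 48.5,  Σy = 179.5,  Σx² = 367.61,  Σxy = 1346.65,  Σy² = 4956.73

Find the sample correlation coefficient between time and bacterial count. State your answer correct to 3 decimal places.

Sxx = Σx² − (Σx)²/n = 367.61 − 336.035714 = 31.574286
Sxy = Σxy − (Σx)(Σy)/n = 1346.65 − 1243.678571 = 102.971429
Syy = Σy² − (Σy)²/n = 4956.73 − 4602.892857 = 353.837143
r = Sxy/√(Sxx·Syy) = 102.971429/√(11172.155045) = 102.971429/105.698416 = 0.974200

0.974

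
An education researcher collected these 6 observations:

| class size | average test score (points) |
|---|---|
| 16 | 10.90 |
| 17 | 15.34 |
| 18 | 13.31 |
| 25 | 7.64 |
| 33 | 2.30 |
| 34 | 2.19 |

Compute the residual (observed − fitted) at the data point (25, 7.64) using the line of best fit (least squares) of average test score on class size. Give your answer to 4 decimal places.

-0.2131

n = 6, Σx = 143, Σy = 51.68, Σxy = 1016.12, Σx² = 3739
Sxx = Σx² − (Σx)²/n = 3739 − 3408.166667 = 330.833333
Sxy = Σxy − (Σx)(Σy)/n = 1016.12 − 1231.706667 = -215.586667
b = Sxy/Sxx = -215.586667/330.833333 = -0.651647
a = ȳ − b·x̄ = 8.613333 − (-0.651647)·23.833333 = 24.144262
ŷ(25) = 24.144262 + (-0.651647)·25 = 7.853078
residual = y − ŷ = 7.64 − 7.853078 = -0.213078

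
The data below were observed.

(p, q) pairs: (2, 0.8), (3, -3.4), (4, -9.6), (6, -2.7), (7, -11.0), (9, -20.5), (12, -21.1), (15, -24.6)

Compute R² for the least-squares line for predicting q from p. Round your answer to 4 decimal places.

0.8447

n = 8, Σx = 58, Σy = -92.1, Σxy = -946.9, Σx² = 564, Σy² = 1703.27
Sxx = Σx² − (Σx)²/n = 564 − 420.5 = 143.5
Sxy = Σxy − (Σx)(Σy)/n = -946.9 − (-667.725) = -279.175
Syy = Σy² − (Σy)²/n = 1703.27 − 1060.30125 = 642.96875
R² = Sxy²/(Sxx·Syy) = (-279.175)²/(143.5·642.96875) = 0.844717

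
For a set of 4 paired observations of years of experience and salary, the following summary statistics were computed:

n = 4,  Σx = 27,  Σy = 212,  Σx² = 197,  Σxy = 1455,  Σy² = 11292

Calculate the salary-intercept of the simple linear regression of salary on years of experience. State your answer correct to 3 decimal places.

Sxx = Σx² − (Σx)²/n = 197 − 182.25 = 14.75
Sxy = Σxy − (Σx)(Σy)/n = 1455 − 1431 = 24
b = Sxy/Sxx = 24/14.75 = 1.627119
a = ȳ − b·x̄ = 53 − 1.627119·6.75 = 42.016949

42.017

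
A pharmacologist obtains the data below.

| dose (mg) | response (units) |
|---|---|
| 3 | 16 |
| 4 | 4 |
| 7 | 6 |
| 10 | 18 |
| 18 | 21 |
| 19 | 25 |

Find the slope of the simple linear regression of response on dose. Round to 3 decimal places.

0.938

n = 6, Σx = 61, Σy = 90, Σxy = 1139, Σx² = 859
Sxx = Σx² − (Σx)²/n = 859 − 620.166667 = 238.833333
Sxy = Σxy − (Σx)(Σy)/n = 1139 − 915 = 224
b = Sxy/Sxx = 224/238.833333 = 0.937893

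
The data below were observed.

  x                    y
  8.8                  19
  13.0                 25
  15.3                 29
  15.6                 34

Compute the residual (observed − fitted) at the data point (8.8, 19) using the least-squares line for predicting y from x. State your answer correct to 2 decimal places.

0.62

n = 4, Σx = 52.7, Σy = 107, Σxy = 1466.3, Σx² = 723.89
Sxx = Σx² − (Σx)²/n = 723.89 − 694.3225 = 29.5675
Sxy = Σxy − (Σx)(Σy)/n = 1466.3 − 1409.725 = 56.575
b = Sxy/Sxx = 56.575/29.5675 = 1.913418
a = ȳ − b·x̄ = 26.75 − 1.913418·13.175 = 1.540712
ŷ(8.8) = 1.540712 + 1.913418·8.8 = 18.378794
residual = y − ŷ = 19 − 18.378794 = 0.621206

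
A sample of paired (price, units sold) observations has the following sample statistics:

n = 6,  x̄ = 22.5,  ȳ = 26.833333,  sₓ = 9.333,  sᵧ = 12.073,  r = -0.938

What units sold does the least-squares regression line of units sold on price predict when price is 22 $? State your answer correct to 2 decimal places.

27.44

b = r · sᵧ/sₓ = -0.938 · 12.073/9.333 = -1.213380
a = ȳ − b·x̄ = 26.833333 − (-1.213380)·22.5 = 54.134379
ŷ(22) = a + b·22 = 54.134379 + (-1.213380)·22 = 27.440023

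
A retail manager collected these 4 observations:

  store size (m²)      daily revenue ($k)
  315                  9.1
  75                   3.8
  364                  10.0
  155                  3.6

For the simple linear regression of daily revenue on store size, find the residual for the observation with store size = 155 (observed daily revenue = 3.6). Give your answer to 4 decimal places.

-1.2750

n = 4, Σx = 909, Σy = 26.5, Σxy = 7349.5, Σx² = 261371
Sxx = Σx² − (Σx)²/n = 261371 − 206570.25 = 54800.75
Sxy = Σxy − (Σx)(Σy)/n = 7349.5 − 6022.125 = 1327.375
b = Sxy/Sxx = 1327.375/54800.75 = 0.024222
a = ȳ − b·x̄ = 6.625 − 0.024222·227.25 = 1.120587
ŷ(155) = 1.120587 + 0.024222·155 = 4.874972
residual = y − ŷ = 3.6 − 4.874972 = -1.274972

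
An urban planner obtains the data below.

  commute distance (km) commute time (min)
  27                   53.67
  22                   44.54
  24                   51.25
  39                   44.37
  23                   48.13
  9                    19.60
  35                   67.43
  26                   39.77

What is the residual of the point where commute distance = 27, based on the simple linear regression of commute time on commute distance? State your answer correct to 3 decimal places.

n = 8, Σx = 205, Σy = 368.76, Σxy = 10066.86, Σx² = 5821
Sxx = Σx² − (Σx)²/n = 5821 − 5253.125 = 567.875
Sxy = Σxy − (Σx)(Σy)/n = 10066.86 − 9449.475 = 617.385
b = Sxy/Sxx = 617.385/567.875 = 1.087185
a = ȳ − b·x̄ = 46.095 − 1.087185·25.625 = 18.235893
ŷ(27) = 18.235893 + 1.087185·27 = 47.589879
residual = y − ŷ = 53.67 − 47.589879 = 6.080121

6.080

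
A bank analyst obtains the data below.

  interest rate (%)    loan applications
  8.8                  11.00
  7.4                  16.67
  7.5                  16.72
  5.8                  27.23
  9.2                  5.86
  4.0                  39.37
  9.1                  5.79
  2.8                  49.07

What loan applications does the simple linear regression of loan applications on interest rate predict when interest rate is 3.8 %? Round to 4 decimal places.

n = 8, Σx = 54.6, Σy = 171.71, Σxy = 904.969, Σx² = 413.38
Sxx = Σx² − (Σx)²/n = 413.38 − 372.645 = 40.735
Sxy = Σxy − (Σx)(Σy)/n = 904.969 − 1171.92075 = -266.95175
b = Sxy/Sxx = -266.95175/40.735 = -6.553375
a = ȳ − b·x̄ = 21.46375 − (-6.553375)·6.825 = 66.190538
ŷ(3.8) = a + b·3.8 = 66.190538 + (-6.553375)·3.8 = 41.287711

41.2877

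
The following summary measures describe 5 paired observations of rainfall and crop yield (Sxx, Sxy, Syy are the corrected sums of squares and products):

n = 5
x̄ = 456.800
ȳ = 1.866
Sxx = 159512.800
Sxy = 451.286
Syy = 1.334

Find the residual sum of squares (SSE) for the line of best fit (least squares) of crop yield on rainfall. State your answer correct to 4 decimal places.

b = Sxy/Sxx = 451.286/159512.8 = 0.002829
SSE = Syy − b·Sxy = 1.334 − 0.002829·451.286 = 0.057243

0.0572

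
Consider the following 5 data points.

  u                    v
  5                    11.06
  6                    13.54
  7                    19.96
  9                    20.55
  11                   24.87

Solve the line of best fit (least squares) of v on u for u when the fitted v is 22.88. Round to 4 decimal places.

9.8247

n = 5, Σx = 38, Σy = 89.98, Σxy = 734.78, Σx² = 312
Sxx = Σx² − (Σx)²/n = 312 − 288.8 = 23.2
Sxy = Σxy − (Σx)(Σy)/n = 734.78 − 683.848 = 50.932
b = Sxy/Sxx = 50.932/23.2 = 2.195345
a = ȳ − b·x̄ = 17.996 − 2.195345·7.6 = 1.311379
Set a + b·x = 22.88: x = (22.88 − 1.311379) / 2.195345 = 9.824707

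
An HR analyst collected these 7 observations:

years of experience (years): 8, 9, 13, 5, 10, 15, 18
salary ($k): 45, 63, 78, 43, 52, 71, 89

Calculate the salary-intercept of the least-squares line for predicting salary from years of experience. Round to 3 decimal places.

n = 7, Σx = 78, Σy = 441, Σxy = 5343, Σx² = 988
Sxx = Σx² − (Σx)²/n = 988 − 869.142857 = 118.857143
Sxy = Σxy − (Σx)(Σy)/n = 5343 − 4914 = 429
b = Sxy/Sxx = 429/118.857143 = 3.609375
a = ȳ − b·x̄ = 63 − 3.609375·11.142857 = 22.78125

22.781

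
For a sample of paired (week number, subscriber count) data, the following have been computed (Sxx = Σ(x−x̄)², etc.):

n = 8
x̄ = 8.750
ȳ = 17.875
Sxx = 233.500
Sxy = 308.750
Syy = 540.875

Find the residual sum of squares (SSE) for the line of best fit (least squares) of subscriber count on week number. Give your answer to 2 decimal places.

132.62

b = Sxy/Sxx = 308.75/233.5 = 1.322270
SSE = Syy − b·Sxy = 540.875 − 1.322270·308.75 = 132.624197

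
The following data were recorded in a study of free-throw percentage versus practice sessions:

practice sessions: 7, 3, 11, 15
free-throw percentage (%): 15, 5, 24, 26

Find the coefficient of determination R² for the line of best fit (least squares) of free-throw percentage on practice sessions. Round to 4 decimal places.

n = 4, Σx = 36, Σy = 70, Σxy = 774, Σx² = 404, Σy² = 1502
Sxx = Σx² − (Σx)²/n = 404 − 324 = 80
Sxy = Σxy − (Σx)(Σy)/n = 774 − 630 = 144
Syy = Σy² − (Σy)²/n = 1502 − 1225 = 277
R² = Sxy²/(Sxx·Syy) = (144)²/(80·277) = 0.935740

0.9357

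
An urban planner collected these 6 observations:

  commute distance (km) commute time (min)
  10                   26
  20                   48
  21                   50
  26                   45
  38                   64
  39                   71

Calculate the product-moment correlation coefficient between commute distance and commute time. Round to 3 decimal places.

0.949

n = 6, Σx = 154, Σy = 304, Σxy = 8641, Σx² = 4582, Σy² = 16642
Sxx = Σx² − (Σx)²/n = 4582 − 3952.666667 = 629.333333
Sxy = Σxy − (Σx)(Σy)/n = 8641 − 7802.666667 = 838.333333
Syy = Σy² − (Σy)²/n = 16642 − 15402.666667 = 1239.333333
r = Sxy/√(Sxx·Syy) = 838.333333/√(779953.777778) = 838.333333/883.149918 = 0.949254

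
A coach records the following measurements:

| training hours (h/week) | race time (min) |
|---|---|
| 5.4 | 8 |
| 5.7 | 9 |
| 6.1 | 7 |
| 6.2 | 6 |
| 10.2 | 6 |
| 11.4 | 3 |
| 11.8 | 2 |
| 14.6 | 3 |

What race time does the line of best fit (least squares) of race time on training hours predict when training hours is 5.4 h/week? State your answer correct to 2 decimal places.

n = 8, Σx = 71.4, Σy = 44, Σxy = 337.2, Σx² = 723.7
Sxx = Σx² − (Σx)²/n = 723.7 − 637.245 = 86.455
Sxy = Σxy − (Σx)(Σy)/n = 337.2 − 392.7 = -55.5
b = Sxy/Sxx = -55.5/86.455 = -0.641952
a = ȳ − b·x̄ = 5.5 − (-0.641952)·8.925 = 11.229426
ŷ(5.4) = a + b·5.4 = 11.229426 + (-0.641952)·5.4 = 7.762882

7.76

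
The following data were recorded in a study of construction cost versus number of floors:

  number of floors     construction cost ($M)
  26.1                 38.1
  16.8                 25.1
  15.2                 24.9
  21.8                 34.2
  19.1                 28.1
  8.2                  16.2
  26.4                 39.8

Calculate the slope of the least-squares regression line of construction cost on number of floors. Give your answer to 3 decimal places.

n = 7, Σx = 133.6, Σy = 206.4, Σxy = 4260.4, Σx² = 2798.74
Sxx = Σx² − (Σx)²/n = 2798.74 − 2549.851429 = 248.888571
Sxy = Σxy − (Σx)(Σy)/n = 4260.4 − 3939.291429 = 321.108571
b = Sxy/Sxx = 321.108571/248.888571 = 1.290170

1.290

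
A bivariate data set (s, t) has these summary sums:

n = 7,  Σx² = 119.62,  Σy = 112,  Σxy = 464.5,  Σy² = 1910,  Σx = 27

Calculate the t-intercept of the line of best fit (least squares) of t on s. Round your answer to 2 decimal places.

Sxx = Σx² − (Σx)²/n = 119.62 − 104.142857 = 15.477143
Sxy = Σxy − (Σx)(Σy)/n = 464.5 − 432 = 32.5
b = Sxy/Sxx = 32.5/15.477143 = 2.099871
a = ȳ − b·x̄ = 16 − 2.099871·3.857143 = 7.900498

7.90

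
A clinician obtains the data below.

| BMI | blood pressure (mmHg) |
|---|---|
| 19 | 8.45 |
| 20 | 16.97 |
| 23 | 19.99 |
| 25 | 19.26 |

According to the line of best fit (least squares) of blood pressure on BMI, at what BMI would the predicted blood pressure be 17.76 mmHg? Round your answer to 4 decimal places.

n = 4, Σx = 87, Σy = 64.67, Σxy = 1441.22, Σx² = 1915
Sxx = Σx² − (Σx)²/n = 1915 − 1892.25 = 22.75
Sxy = Σxy − (Σx)(Σy)/n = 1441.22 − 1406.5725 = 34.6475
b = Sxy/Sxx = 34.6475/22.75 = 1.522967
a = ȳ − b·x̄ = 16.1675 − 1.522967·21.75 = -16.957033
Set a + b·x = 17.76: x = (17.76 − (-16.957033)) / 1.522967 = 22.795656

22.7957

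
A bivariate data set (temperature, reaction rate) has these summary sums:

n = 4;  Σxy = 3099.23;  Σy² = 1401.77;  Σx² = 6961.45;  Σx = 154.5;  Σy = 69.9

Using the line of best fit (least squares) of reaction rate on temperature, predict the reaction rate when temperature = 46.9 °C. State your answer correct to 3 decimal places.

Sxx = Σx² − (Σx)²/n = 6961.45 − 5967.5625 = 993.8875
Sxy = Σxy − (Σx)(Σy)/n = 3099.23 − 2699.8875 = 399.3425
b = Sxy/Sxx = 399.3425/993.8875 = 0.401798
a = ȳ − b·x̄ = 17.475 − 0.401798·38.625 = 1.955533
ŷ(46.9) = a + b·46.9 = 1.955533 + 0.401798·46.9 = 20.799883

20.800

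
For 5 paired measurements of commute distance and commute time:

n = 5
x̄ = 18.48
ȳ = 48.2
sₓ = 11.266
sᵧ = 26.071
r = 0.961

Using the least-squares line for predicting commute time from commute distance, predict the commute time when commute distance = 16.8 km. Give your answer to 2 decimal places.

b = r · sᵧ/sₓ = 0.961 · 26.071/11.266 = 2.223880
a = ȳ − b·x̄ = 48.2 − 2.223880·18.48 = 7.102699
ŷ(16.8) = a + b·16.8 = 7.102699 + 2.223880·16.8 = 44.463882

44.46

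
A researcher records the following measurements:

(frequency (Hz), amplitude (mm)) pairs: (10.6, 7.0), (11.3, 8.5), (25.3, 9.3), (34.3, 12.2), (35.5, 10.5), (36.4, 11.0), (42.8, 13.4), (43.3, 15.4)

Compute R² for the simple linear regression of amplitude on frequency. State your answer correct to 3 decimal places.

n = 8, Σx = 239.5, Σy = 87.3, Σxy = 2837.49, Σx² = 8348.57, Σy² = 1004.55
Sxx = Σx² − (Σx)²/n = 8348.57 − 7170.03125 = 1178.53875
Sxy = Σxy − (Σx)(Σy)/n = 2837.49 − 2613.54375 = 223.94625
Syy = Σy² − (Σy)²/n = 1004.55 − 952.66125 = 51.88875
R² = Sxy²/(Sxx·Syy) = (223.94625)²/(1178.53875·51.88875) = 0.820107

0.820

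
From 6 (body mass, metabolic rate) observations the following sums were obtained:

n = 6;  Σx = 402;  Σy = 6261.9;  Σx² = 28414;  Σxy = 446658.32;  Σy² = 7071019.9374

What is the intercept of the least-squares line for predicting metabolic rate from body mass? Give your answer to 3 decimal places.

-183.673

Sxx = Σx² − (Σx)²/n = 28414 − 26934 = 1480
Sxy = Σxy − (Σx)(Σy)/n = 446658.32 − 419547.3 = 27111.02
b = Sxy/Sxx = 27111.02/1480 = 18.318257
a = ȳ − b·x̄ = 1043.65 − 18.318257·67 = -183.673203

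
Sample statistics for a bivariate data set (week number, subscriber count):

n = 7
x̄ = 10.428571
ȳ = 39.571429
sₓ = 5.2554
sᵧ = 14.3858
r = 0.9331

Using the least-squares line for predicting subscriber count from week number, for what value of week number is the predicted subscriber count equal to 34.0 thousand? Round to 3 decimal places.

8.247

b = r · sᵧ/sₓ = 0.9331 · 14.3858/5.2554 = 2.554209
a = ȳ − b·x̄ = 39.571429 − 2.554209·10.428571 = 12.934679
Set a + b·x = 34.0: x = (34.0 − 12.934679) / 2.554209 = 8.247297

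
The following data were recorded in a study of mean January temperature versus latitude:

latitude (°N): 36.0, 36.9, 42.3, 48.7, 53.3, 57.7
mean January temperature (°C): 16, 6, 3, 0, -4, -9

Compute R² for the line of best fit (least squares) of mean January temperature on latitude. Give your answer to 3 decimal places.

0.870

n = 6, Σx = 274.9, Σy = 12, Σxy = 191.8, Σx² = 12988.77, Σy² = 398
Sxx = Σx² − (Σx)²/n = 12988.77 − 12595.001667 = 393.768333
Sxy = Σxy − (Σx)(Σy)/n = 191.8 − 549.8 = -358
Syy = Σy² − (Σy)²/n = 398 − 24 = 374
R² = Sxy²/(Sxx·Syy) = (-358)²/(393.768333·374) = 0.870269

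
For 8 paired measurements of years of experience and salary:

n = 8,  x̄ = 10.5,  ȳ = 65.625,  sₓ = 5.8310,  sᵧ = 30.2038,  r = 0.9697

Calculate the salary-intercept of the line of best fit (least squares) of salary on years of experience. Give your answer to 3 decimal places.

b = r · sᵧ/sₓ = 0.9697 · 30.2038/5.831 = 5.022916
a = ȳ − b·x̄ = 65.625 − 5.022916·10.5 = 12.884379

12.884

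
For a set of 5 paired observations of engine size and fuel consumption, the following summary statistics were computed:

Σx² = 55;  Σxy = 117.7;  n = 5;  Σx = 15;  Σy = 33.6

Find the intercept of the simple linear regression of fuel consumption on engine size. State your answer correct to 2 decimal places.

Sxx = Σx² − (Σx)²/n = 55 − 45 = 10
Sxy = Σxy − (Σx)(Σy)/n = 117.7 − 100.8 = 16.9
b = Sxy/Sxx = 16.9/10 = 1.69
a = ȳ − b·x̄ = 6.72 − 1.69·3 = 1.65

1.65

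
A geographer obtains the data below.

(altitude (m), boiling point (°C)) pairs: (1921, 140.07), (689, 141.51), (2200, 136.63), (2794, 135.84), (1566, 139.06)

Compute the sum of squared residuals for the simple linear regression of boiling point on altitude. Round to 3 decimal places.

3.995

n = 5, Σx = 9170, Σy = 693.11, Σxy = 1264465.78, Σx² = 19263754, Σy² = 96102.6311
Sxx = Σx² − (Σx)²/n = 19263754 − 16817780 = 2445974
Sxy = Σxy − (Σx)(Σy)/n = 1264465.78 − 1271163.74 = -6697.96
Syy = Σy² − (Σy)²/n = 96102.6311 − 96080.29442 = 22.33668
b = Sxy/Sxx = -6697.96/2445974 = -0.002738
SSE = Syy − b·Sxy = 22.33668 − (-0.002738)·(-6697.96) = 3.995247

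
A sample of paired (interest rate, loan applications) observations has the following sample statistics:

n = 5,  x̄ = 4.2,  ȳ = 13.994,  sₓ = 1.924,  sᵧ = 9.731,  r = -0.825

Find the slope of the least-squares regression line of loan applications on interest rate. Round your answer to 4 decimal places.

b = r · sᵧ/sₓ = -0.825 · 9.731/1.924 = -4.172596

-4.1726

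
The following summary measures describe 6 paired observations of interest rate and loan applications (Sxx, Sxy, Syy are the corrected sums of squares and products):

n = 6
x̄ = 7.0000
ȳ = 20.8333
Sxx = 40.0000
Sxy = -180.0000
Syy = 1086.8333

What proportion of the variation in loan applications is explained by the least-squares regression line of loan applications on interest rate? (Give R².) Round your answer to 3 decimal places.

0.745

R² = Sxy²/(Sxx·Syy) = (-180)²/(40·1086.8333) = 0.745284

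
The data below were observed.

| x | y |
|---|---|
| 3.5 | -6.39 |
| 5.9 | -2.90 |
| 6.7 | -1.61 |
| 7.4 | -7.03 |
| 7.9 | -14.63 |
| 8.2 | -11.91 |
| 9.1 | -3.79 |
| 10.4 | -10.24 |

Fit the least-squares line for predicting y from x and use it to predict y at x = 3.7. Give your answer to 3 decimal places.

-4.392

n = 8, Σx = 59.1, Σy = -58.5, Σxy = -456.508, Σx² = 467.33
Sxx = Σx² − (Σx)²/n = 467.33 − 436.60125 = 30.72875
Sxy = Σxy − (Σx)(Σy)/n = -456.508 − (-432.16875) = -24.33925
b = Sxy/Sxx = -24.33925/30.72875 = -0.792068
a = ȳ − b·x̄ = -7.3125 − (-0.792068)·7.3875 = -1.461100
ŷ(3.7) = a + b·3.7 = -1.461100 + (-0.792068)·3.7 = -4.391750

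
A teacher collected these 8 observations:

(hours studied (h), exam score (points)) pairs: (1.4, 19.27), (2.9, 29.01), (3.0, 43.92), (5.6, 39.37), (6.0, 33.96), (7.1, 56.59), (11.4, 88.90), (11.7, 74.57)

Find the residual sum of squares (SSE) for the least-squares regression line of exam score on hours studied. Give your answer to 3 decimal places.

n = 8, Σx = 49.1, Σy = 385.59, Σxy = 2954.817, Σx² = 403.99, Σy² = 22511.4809
Sxx = Σx² − (Σx)²/n = 403.99 − 301.35125 = 102.63875
Sxy = Σxy − (Σx)(Σy)/n = 2954.817 − 2366.558625 = 588.258375
Syy = Σy² − (Σy)²/n = 22511.4809 − 18584.956012 = 3926.524888
b = Sxy/Sxx = 588.258375/102.63875 = 5.731348
SSE = Syy − b·Sxy = 3926.524888 − 5.731348·588.258375 = 555.011538

555.012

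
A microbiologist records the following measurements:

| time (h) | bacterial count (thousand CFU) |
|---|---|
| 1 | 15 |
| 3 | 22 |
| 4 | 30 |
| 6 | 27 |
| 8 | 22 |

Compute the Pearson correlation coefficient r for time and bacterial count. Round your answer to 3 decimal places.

n = 5, Σx = 22, Σy = 116, Σxy = 539, Σx² = 126, Σy² = 2822
Sxx = Σx² − (Σx)²/n = 126 − 96.8 = 29.2
Sxy = Σxy − (Σx)(Σy)/n = 539 − 510.4 = 28.6
Syy = Σy² − (Σy)²/n = 2822 − 2691.2 = 130.8
r = Sxy/√(Sxx·Syy) = 28.6/√(3819.36) = 28.6/61.800971 = 0.462776

0.463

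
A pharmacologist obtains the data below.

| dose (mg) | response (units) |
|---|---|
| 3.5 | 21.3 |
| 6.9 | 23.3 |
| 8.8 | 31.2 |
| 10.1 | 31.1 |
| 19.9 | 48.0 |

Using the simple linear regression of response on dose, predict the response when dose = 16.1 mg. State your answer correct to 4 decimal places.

n = 5, Σx = 49.2, Σy = 154.9, Σxy = 1779.19, Σx² = 635.32
Sxx = Σx² − (Σx)²/n = 635.32 − 484.128 = 151.192
Sxy = Σxy − (Σx)(Σy)/n = 1779.19 − 1524.216 = 254.974
b = Sxy/Sxx = 254.974/151.192 = 1.686425
a = ȳ − b·x̄ = 30.98 − 1.686425·9.84 = 14.385576
ŷ(16.1) = a + b·16.1 = 14.385576 + 1.686425·16.1 = 41.537022

41.5370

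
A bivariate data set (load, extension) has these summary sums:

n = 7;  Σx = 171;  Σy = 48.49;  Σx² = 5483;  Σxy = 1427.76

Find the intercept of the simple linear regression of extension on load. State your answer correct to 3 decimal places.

2.377

Sxx = Σx² − (Σx)²/n = 5483 − 4177.285714 = 1305.714286
Sxy = Σxy − (Σx)(Σy)/n = 1427.76 − 1184.541429 = 243.218571
b = Sxy/Sxx = 243.218571/1305.714286 = 0.186272
a = ȳ − b·x̄ = 6.927143 − 0.186272·24.428571 = 2.376774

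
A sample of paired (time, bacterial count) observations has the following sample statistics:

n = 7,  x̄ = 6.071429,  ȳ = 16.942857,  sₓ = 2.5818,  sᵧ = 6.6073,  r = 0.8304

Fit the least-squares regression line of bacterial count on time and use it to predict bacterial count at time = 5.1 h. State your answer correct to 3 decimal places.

14.878

b = r · sᵧ/sₓ = 0.8304 · 6.6073/2.5818 = 2.125146
a = ȳ − b·x̄ = 16.942857 − 2.125146·6.071429 = 4.040184
ŷ(5.1) = a + b·5.1 = 4.040184 + 2.125146·5.1 = 14.878429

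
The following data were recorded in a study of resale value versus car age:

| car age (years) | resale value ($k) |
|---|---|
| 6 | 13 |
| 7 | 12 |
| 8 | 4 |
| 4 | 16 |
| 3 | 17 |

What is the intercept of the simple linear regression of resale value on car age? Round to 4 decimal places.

n = 5, Σx = 28, Σy = 62, Σxy = 309, Σx² = 174
Sxx = Σx² − (Σx)²/n = 174 − 156.8 = 17.2
Sxy = Σxy − (Σx)(Σy)/n = 309 − 347.2 = -38.2
b = Sxy/Sxx = -38.2/17.2 = -2.220930
a = ȳ − b·x̄ = 12.4 − (-2.220930)·5.6 = 24.837209

24.8372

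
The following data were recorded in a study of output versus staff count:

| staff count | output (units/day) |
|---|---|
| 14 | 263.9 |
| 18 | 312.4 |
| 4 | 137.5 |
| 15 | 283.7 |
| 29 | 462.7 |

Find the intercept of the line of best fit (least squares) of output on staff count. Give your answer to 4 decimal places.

n = 5, Σx = 80, Σy = 1460.2, Σxy = 27541.6, Σx² = 1602
Sxx = Σx² − (Σx)²/n = 1602 − 1280 = 322
Sxy = Σxy − (Σx)(Σy)/n = 27541.6 − 23363.2 = 4178.4
b = Sxy/Sxx = 4178.4/322 = 12.976398
a = ȳ − b·x̄ = 292.04 − 12.976398·16 = 84.417640

84.4176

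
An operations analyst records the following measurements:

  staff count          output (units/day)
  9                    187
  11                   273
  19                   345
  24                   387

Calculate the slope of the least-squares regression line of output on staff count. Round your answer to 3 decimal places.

n = 4, Σx = 63, Σy = 1192, Σxy = 20529, Σx² = 1139
Sxx = Σx² − (Σx)²/n = 1139 − 992.25 = 146.75
Sxy = Σxy − (Σx)(Σy)/n = 20529 − 18774 = 1755
b = Sxy/Sxx = 1755/146.75 = 11.959114

11.959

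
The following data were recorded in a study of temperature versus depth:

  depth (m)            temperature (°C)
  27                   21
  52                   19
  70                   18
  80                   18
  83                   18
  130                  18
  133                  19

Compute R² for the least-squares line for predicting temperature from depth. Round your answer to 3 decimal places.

n = 7, Σx = 575, Σy = 131, Σxy = 10616, Σx² = 56211, Σy² = 2459
Sxx = Σx² − (Σx)²/n = 56211 − 47232.142857 = 8978.857143
Sxy = Σxy − (Σx)(Σy)/n = 10616 − 10760.714286 = -144.714286
Syy = Σy² − (Σy)²/n = 2459 − 2451.571429 = 7.428571
R² = Sxy²/(Sxx·Syy) = (-144.714286)²/(8978.857143·7.428571) = 0.313976

0.314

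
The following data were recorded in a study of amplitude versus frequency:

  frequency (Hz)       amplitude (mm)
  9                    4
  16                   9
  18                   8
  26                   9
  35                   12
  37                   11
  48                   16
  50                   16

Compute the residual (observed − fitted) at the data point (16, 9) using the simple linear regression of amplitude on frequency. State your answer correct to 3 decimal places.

n = 8, Σx = 239, Σy = 85, Σxy = 2953, Σx² = 8735
Sxx = Σx² − (Σx)²/n = 8735 − 7140.125 = 1594.875
Sxy = Σxy − (Σx)(Σy)/n = 2953 − 2539.375 = 413.625
b = Sxy/Sxx = 413.625/1594.875 = 0.259346
a = ȳ − b·x̄ = 10.625 − 0.259346·29.875 = 2.877028
ŷ(16) = 2.877028 + 0.259346·16 = 7.026569
residual = y − ŷ = 9 − 7.026569 = 1.973431

1.973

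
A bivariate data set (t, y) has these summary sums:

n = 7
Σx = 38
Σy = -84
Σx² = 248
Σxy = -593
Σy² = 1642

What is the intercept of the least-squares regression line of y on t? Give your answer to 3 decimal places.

Sxx = Σx² − (Σx)²/n = 248 − 206.285714 = 41.714286
Sxy = Σxy − (Σx)(Σy)/n = -593 − (-456) = -137
b = Sxy/Sxx = -137/41.714286 = -3.284247
a = ȳ − b·x̄ = -12 − (-3.284247)·5.428571 = 5.828767

5.829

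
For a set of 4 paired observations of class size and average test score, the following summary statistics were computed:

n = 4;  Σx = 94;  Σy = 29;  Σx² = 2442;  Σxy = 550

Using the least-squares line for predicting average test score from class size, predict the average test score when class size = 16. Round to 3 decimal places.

Sxx = Σx² − (Σx)²/n = 2442 − 2209 = 233
Sxy = Σxy − (Σx)(Σy)/n = 550 − 681.5 = -131.5
b = Sxy/Sxx = -131.5/233 = -0.564378
a = ȳ − b·x̄ = 7.25 − (-0.564378)·23.5 = 20.512876
ŷ(16) = a + b·16 = 20.512876 + (-0.564378)·16 = 11.482833

11.483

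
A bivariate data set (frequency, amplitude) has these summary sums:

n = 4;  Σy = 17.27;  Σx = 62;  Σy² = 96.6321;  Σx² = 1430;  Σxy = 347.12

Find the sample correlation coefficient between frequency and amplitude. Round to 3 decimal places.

Sxx = Σx² − (Σx)²/n = 1430 − 961 = 469
Sxy = Σxy − (Σx)(Σy)/n = 347.12 − 267.685 = 79.435
Syy = Σy² − (Σy)²/n = 96.6321 − 74.563225 = 22.068875
r = Sxy/√(Sxx·Syy) = 79.435/√(10350.302375) = 79.435/101.736436 = 0.780792

0.781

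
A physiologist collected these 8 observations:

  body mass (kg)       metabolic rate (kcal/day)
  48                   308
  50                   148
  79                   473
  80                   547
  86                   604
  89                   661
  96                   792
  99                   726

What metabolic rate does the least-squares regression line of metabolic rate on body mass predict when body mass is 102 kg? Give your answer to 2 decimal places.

n = 8, Σx = 627, Σy = 4259, Σxy = 361990, Σx² = 51779
Sxx = Σx² − (Σx)²/n = 51779 − 49141.125 = 2637.875
Sxy = Σxy − (Σx)(Σy)/n = 361990 − 333799.125 = 28190.875
b = Sxy/Sxx = 28190.875/2637.875 = 10.686964
a = ȳ − b·x̄ = 532.375 − 10.686964·78.375 = -305.215799
ŷ(102) = a + b·102 = -305.215799 + 10.686964·102 = 784.854523

784.85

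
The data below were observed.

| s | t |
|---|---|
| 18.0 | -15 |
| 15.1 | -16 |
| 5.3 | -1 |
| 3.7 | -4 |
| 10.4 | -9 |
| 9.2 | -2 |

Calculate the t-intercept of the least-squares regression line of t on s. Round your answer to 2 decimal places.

n = 6, Σx = 61.7, Σy = -47, Σxy = -643.7, Σx² = 786.59
Sxx = Σx² − (Σx)²/n = 786.59 − 634.481667 = 152.108333
Sxy = Σxy − (Σx)(Σy)/n = -643.7 − (-483.316667) = -160.383333
b = Sxy/Sxx = -160.383333/152.108333 = -1.054402
a = ȳ − b·x̄ = -7.833333 − (-1.054402)·10.283333 = 3.009434

3.01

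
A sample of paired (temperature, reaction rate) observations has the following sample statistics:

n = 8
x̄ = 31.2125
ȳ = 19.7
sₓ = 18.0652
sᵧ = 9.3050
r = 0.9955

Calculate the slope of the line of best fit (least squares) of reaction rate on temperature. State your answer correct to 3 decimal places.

0.513

b = r · sᵧ/sₓ = 0.9955 · 9.305/18.0652 = 0.512761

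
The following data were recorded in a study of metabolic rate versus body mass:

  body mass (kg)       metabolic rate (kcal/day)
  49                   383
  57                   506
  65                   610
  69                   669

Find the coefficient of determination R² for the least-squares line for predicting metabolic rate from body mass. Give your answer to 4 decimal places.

n = 4, Σx = 240, Σy = 2168, Σxy = 133420, Σx² = 14636, Σy² = 1222386
Sxx = Σx² − (Σx)²/n = 14636 − 14400 = 236
Sxy = Σxy − (Σx)(Σy)/n = 133420 − 130080 = 3340
Syy = Σy² − (Σy)²/n = 1222386 − 1175056 = 47330
R² = Sxy²/(Sxx·Syy) = (3340)²/(236·47330) = 0.998722

0.9987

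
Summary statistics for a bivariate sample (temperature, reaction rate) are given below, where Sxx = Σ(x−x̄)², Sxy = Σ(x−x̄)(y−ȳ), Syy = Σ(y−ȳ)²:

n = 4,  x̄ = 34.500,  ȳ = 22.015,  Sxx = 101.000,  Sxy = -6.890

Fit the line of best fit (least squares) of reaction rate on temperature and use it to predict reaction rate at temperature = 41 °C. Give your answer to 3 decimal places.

b = Sxy/Sxx = -6.89/101 = -0.068218
a = ȳ − b·x̄ = 22.015 − (-0.068218)·34.5 = 24.368515
ŷ(41) = a + b·41 = 24.368515 + (-0.068218)·41 = 21.571584

21.572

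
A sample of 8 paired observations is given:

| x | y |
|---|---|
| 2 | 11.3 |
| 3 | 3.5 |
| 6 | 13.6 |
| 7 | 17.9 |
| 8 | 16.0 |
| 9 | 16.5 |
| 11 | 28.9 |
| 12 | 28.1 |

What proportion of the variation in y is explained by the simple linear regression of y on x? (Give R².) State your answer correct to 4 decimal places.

0.8108

n = 8, Σx = 58, Σy = 135.8, Σxy = 1171.6, Σx² = 508, Σy² = 2798.38
Sxx = Σx² − (Σx)²/n = 508 − 420.5 = 87.5
Sxy = Σxy − (Σx)(Σy)/n = 1171.6 − 984.55 = 187.05
Syy = Σy² − (Σy)²/n = 2798.38 − 2305.205 = 493.175
R² = Sxy²/(Sxx·Syy) = (187.05)²/(87.5·493.175) = 0.810786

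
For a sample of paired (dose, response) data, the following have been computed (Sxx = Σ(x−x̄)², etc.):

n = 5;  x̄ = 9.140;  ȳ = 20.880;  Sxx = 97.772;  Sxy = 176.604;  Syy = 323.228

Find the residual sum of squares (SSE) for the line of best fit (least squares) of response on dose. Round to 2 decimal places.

b = Sxy/Sxx = 176.604/97.772 = 1.806284
SSE = Syy − b·Sxy = 323.228 − 1.806284·176.604 = 4.231019

4.23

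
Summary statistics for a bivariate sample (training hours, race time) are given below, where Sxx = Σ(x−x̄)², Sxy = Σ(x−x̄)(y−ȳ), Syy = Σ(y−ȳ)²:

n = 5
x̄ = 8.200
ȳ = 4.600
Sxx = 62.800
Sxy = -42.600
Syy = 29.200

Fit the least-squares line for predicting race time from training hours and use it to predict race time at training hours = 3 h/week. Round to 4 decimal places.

b = Sxy/Sxx = -42.6/62.8 = -0.678344
a = ȳ − b·x̄ = 4.6 − (-0.678344)·8.2 = 10.162420
ŷ(3) = a + b·3 = 10.162420 + (-0.678344)·3 = 8.127389

8.1274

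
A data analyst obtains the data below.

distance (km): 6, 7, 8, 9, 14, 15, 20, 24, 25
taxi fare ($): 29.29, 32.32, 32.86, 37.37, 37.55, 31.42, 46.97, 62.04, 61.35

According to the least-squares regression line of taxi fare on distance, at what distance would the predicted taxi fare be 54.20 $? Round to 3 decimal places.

n = 9, Σx = 128, Σy = 371.17, Σxy = 5960.3, Σx² = 2252
Sxx = Σx² − (Σx)²/n = 2252 − 1820.444444 = 431.555556
Sxy = Σxy − (Σx)(Σy)/n = 5960.3 − 5278.862222 = 681.437778
b = Sxy/Sxx = 681.437778/431.555556 = 1.579027
a = ȳ − b·x̄ = 41.241111 − 1.579027·14.222222 = 18.783841
Set a + b·x = 54.20: x = (54.20 − 18.783841) / 1.579027 = 22.429106

22.429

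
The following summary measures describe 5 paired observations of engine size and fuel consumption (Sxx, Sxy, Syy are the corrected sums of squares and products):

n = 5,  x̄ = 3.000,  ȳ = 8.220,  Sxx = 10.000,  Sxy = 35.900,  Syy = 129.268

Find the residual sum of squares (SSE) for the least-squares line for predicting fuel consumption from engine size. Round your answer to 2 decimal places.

0.39

b = Sxy/Sxx = 35.9/10 = 3.59
SSE = Syy − b·Sxy = 129.268 − 3.59·35.9 = 0.387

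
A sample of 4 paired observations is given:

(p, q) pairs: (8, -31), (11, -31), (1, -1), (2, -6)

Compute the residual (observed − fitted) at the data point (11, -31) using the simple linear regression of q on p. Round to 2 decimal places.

3.99

n = 4, Σx = 22, Σy = -69, Σxy = -602, Σx² = 190
Sxx = Σx² − (Σx)²/n = 190 − 121 = 69
Sxy = Σxy − (Σx)(Σy)/n = -602 − (-379.5) = -222.5
b = Sxy/Sxx = -222.5/69 = -3.224638
a = ȳ − b·x̄ = -17.25 − (-3.224638)·5.5 = 0.485507
ŷ(11) = 0.485507 + (-3.224638)·11 = -34.985507
residual = y − ŷ = -31 − (-34.985507) = 3.985507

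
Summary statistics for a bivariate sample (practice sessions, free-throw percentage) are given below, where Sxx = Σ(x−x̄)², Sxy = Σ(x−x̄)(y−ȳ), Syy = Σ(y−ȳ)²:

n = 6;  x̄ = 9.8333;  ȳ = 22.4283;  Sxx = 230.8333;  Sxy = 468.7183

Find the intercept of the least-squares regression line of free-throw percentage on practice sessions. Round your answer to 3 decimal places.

b = Sxy/Sxx = 468.7183/230.8333 = 2.030549
a = ȳ − b·x̄ = 22.4283 − 2.030549·9.8333 = 2.461304

2.461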